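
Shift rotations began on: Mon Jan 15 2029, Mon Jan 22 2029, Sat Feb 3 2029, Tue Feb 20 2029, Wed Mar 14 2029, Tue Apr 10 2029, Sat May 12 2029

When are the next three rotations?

Intervals are 7, 12, 17, 22, 27, 32 days — an arithmetic progression with common difference 5.
Next gap: 37 days. Sat May 12 2029 + 37 days = Mon Jun 18 2029.
Next gap: 42 days. Mon Jun 18 2029 + 42 days = Mon Jul 30 2029.
Next gap: 47 days. Mon Jul 30 2029 + 47 days = Sat Sep 15 2029.

Mon Jun 18 2029, Mon Jul 30 2029, Sat Sep 15 2029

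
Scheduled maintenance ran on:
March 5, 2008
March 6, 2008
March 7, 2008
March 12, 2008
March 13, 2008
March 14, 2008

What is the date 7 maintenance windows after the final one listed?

Gaps: 1, 1, 5, 1, 1 days — not constant, but cyclic with period 3.
The events fall on every Wednesday, Thursday and Friday.
Next Wednesday: March 19, 2008.
The following Thursday is March 20, 2008.
The following Friday is March 21, 2008.
The following Wednesday is March 26, 2008.
Next Thursday: March 27, 2008.
The following Friday is March 28, 2008.
Next Wednesday: April 2, 2008.

April 2, 2008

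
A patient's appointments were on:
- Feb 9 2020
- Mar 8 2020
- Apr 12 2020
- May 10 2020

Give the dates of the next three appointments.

Jun 14 2020, Jul 12 2020, Aug 9 2020

All dates are Sundays, 28, 35, 28 days apart.
Specifically, the 2nd Sunday of each month.
2nd Sunday of June 2020: Jun 14 2020.
2nd Sunday of July 2020: Jul 12 2020.
2nd Sunday of August 2020: Aug 9 2020.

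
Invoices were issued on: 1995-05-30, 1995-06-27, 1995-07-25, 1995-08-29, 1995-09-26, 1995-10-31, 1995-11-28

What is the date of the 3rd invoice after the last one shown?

1996-02-27

These are Tuesdays with 28, 28, 35, 28, 35, 28-day gaps.
Each is the final Tuesday of its month — 1995-05-30 is past the 28th, so '4th Tuesday' doesn't fit.
Last Tuesday of December 1995: 1995-12-26.
Last Tuesday of January 1996: 1996-01-30.
Last Tuesday of February 1996: 1996-02-27.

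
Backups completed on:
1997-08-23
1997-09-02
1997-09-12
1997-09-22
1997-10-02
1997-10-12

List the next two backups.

Every event comes 10 days after the last (10, 10, 10, 10, 10).
1997-10-12 + 10 days = 1997-10-22.
1997-10-22 + 10 days = 1997-11-01.

1997-10-22, 1997-11-01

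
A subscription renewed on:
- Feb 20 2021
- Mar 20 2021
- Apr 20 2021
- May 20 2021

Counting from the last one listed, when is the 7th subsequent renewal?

Dec 20 2021

The day-of-month is always 20 (28, 31, 30 days between events).
So this recurs on the 20th of each month.
June 2021: Jun 20 2021.
Next: July 2021 → Jul 20 2021.
August 2021: Aug 20 2021.
Next: September 2021 → Sep 20 2021.
October 2021: Oct 20 2021.
November 2021: Nov 20 2021.
Next: December 2021 → Dec 20 2021.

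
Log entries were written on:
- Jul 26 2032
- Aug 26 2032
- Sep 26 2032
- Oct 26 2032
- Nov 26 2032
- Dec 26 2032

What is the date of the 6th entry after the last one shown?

Jun 26 2033

Each date is the 26th; the gaps (31, 31, 30, 31, 30) track the month lengths.
The rule is the 26th of each month.
Next: January 2033 → Jan 26 2033.
Next: February 2033 → Feb 26 2033.
Next: March 2033 → Mar 26 2033.
April 2033: Apr 26 2033.
Next: May 2033 → May 26 2033.
Next: June 2033 → Jun 26 2033.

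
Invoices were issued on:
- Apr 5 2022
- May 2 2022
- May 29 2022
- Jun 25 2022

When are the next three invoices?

The spacing is 27, 27, 27 days — always 27 days.
Jun 25 2022 + 27 days = Jul 22 2022.
Jul 22 2022 + 27 days = Aug 18 2022.
Aug 18 2022 + 27 days = Sep 14 2022.

Jul 22 2022, Aug 18 2022, Sep 14 2022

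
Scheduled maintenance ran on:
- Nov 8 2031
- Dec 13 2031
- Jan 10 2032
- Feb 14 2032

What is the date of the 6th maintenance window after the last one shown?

These are Saturdays at 28- or 35-day spacing (35, 28, 35).
The pattern: 2nd Saturday of the month.
March 2032 — 2nd Saturday is Mar 13 2032.
April 2032 — 2nd Saturday is Apr 10 2032.
May 2032 — 2nd Saturday is May 8 2032.
June 2032 — 2nd Saturday is Jun 12 2032.
July 2032 — 2nd Saturday is Jul 10 2032.
2nd Saturday of August 2032: Aug 14 2032.

Aug 14 2032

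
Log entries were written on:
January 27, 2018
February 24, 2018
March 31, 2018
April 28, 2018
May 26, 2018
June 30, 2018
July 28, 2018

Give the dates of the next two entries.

August 25, 2018; September 29, 2018

All Saturdays; the gaps (28, 35, 28, 28, 35, 28) vary with month length.
This is the last Saturday of each month.
Last Saturday of August 2018: August 25, 2018.
Last Saturday of September 2018: September 29, 2018.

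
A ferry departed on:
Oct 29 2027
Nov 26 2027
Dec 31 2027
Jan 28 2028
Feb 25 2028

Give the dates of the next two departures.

Every date is a Friday; gaps 28, 35, 28, 28 days.
Each is the last Friday of its month (at least one falls on the 29th or later, ruling out '4th Friday').
Last Friday of March 2028: Mar 31 2028.
Last Friday of April 2028: Apr 28 2028.

Mar 31 2028, Apr 28 2028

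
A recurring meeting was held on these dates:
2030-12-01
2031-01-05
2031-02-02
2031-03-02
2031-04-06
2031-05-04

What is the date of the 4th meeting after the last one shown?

Gaps: 35, 28, 28, 35, 28 days — a mix of 28 and 35. Every date is a Sunday.
Each is the 1st Sunday of its month.
1st Sunday of June 2031: 2031-06-01.
1st Sunday of July 2031: 2031-07-06.
August 2031 — 1st Sunday is 2031-08-03.
1st Sunday of September 2031: 2031-09-07.

2031-09-07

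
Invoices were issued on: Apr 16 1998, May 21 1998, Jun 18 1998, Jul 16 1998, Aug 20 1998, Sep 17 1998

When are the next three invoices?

These are Thursdays at 28- or 35-day spacing (35, 28, 28, 35, 28).
The pattern: 3rd Thursday of the month.
October 1998 — 3rd Thursday is Oct 15 1998.
3rd Thursday of November 1998: Nov 19 1998.
December 1998 — 3rd Thursday is Dec 17 1998.

Oct 15 1998, Nov 19 1998, Dec 17 1998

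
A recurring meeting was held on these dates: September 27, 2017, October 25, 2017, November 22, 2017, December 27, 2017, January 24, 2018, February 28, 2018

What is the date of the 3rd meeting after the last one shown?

These are Wednesdays at 28- or 35-day spacing (28, 28, 35, 28, 35).
The pattern: 4th Wednesday of the month.
4th Wednesday of March 2018: March 28, 2018.
April 2018 — 4th Wednesday is April 25, 2018.
4th Wednesday of May 2018: May 23, 2018.

May 23, 2018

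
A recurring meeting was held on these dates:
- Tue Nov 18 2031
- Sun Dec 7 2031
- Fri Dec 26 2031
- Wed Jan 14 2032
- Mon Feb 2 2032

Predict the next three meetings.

Sat Feb 21 2032, Thu Mar 11 2032, Tue Mar 30 2032

Every event comes 19 days after the last (19, 19, 19, 19).
Mon Feb 2 2032 + 19 days = Sat Feb 21 2032.
Sat Feb 21 2032 + 19 days = Thu Mar 11 2032.
Thu Mar 11 2032 + 19 days = Tue Mar 30 2032.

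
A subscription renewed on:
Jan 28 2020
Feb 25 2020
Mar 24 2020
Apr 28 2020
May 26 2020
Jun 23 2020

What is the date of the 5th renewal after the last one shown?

All dates are Tuesdays, 28, 28, 35, 28, 28 days apart.
Specifically, the 4th Tuesday of each month.
4th Tuesday of July 2020: Jul 28 2020.
August 2020 — 4th Tuesday is Aug 25 2020.
September 2020 — 4th Tuesday is Sep 22 2020.
4th Tuesday of October 2020: Oct 27 2020.
4th Tuesday of November 2020: Nov 24 2020.

Nov 24 2020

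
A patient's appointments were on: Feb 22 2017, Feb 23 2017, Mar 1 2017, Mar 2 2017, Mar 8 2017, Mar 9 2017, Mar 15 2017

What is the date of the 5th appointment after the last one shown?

Gaps: 1, 6, 1, 6, 1, 6 days — not constant, but cyclic with period 2.
The events fall on every Wednesday and Thursday.
Next Thursday: Mar 16 2017.
The following Wednesday is Mar 22 2017.
Next Thursday: Mar 23 2017.
The following Wednesday is Mar 29 2017.
The following Thursday is Mar 30 2017.

Mar 30 2017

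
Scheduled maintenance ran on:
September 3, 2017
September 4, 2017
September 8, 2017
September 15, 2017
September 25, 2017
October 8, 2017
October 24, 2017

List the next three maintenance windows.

The spacing grows by 3 each time: 1, 4, 7, 10, 13, 16 days.
Next gap: 19 days. October 24, 2017 + 19 days = November 12, 2017.
Next gap: 22 days. November 12, 2017 + 22 days = December 4, 2017.
Next gap: 25 days. December 4, 2017 + 25 days = December 29, 2017.

November 12, 2017; December 4, 2017; December 29, 2017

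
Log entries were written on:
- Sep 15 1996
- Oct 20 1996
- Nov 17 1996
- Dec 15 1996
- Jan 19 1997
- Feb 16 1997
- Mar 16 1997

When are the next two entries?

Apr 20 1997, May 18 1997

All dates are Sundays, 35, 28, 28, 35, 28, 28 days apart.
Specifically, the 3rd Sunday of each month.
3rd Sunday of April 1997: Apr 20 1997.
May 1997 — 3rd Sunday is May 18 1997.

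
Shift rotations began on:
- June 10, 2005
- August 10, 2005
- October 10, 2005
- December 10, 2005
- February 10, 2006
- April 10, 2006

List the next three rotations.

Gaps: 61, 61, 61, 62, 59 days — not constant. Every event is on the 10th of the month.
Pattern: the 10th of every 2 months.
June 2006: June 10, 2006.
August 2006: August 10, 2006.
October 2006: October 10, 2006.

June 10, 2006; August 10, 2006; October 10, 2006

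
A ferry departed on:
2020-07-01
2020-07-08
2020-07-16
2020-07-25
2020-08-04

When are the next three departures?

The spacing grows by 1 each time: 7, 8, 9, 10 days.
Next gap: 11 days. 2020-08-04 + 11 days = 2020-08-15.
Next gap: 12 days. 2020-08-15 + 12 days = 2020-08-27.
Next gap: 13 days. 2020-08-27 + 13 days = 2020-09-09.

2020-08-15, 2020-08-27, 2020-09-09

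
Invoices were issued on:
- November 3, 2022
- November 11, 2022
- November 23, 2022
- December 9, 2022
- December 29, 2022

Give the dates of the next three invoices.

January 22, 2023; February 19, 2023; March 23, 2023

Intervals are 8, 12, 16, 20 days — an arithmetic progression with common difference 4.
Next gap: 24 days. December 29, 2022 + 24 days = January 22, 2023.
Next gap: 28 days. January 22, 2023 + 28 days = February 19, 2023.
Next gap: 32 days. February 19, 2023 + 32 days = March 23, 2023.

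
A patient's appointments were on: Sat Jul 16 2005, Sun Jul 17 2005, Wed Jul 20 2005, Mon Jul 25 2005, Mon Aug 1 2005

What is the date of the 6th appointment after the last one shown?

Mon Oct 24 2005

Intervals are 1, 3, 5, 7 days — an arithmetic progression with common difference 2.
Next gap: 9 days. Mon Aug 1 2005 + 9 days = Wed Aug 10 2005.
Next gap: 11 days. Wed Aug 10 2005 + 11 days = Sun Aug 21 2005.
Next gap: 13 days. Sun Aug 21 2005 + 13 days = Sat Sep 3 2005.
Next gap: 15 days. Sat Sep 3 2005 + 15 days = Sun Sep 18 2005.
Next gap: 17 days. Sun Sep 18 2005 + 17 days = Wed Oct 5 2005.
Next gap: 19 days. Wed Oct 5 2005 + 19 days = Mon Oct 24 2005.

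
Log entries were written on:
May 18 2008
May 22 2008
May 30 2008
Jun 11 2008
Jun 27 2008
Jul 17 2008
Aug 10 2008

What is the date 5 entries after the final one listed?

Intervals are 4, 8, 12, 16, 20, 24 days — an arithmetic progression with common difference 4.
Next gap: 28 days. Aug 10 2008 + 28 days = Sep 7 2008.
Next gap: 32 days. Sep 7 2008 + 32 days = Oct 9 2008.
Next gap: 36 days. Oct 9 2008 + 36 days = Nov 14 2008.
Next gap: 40 days. Nov 14 2008 + 40 days = Dec 24 2008.
Next gap: 44 days. Dec 24 2008 + 44 days = Feb 6 2009.

Feb 6 2009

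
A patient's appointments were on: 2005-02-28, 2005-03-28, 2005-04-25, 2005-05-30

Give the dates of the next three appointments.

Every date is a Monday; gaps 28, 28, 35 days.
Each is the last Monday of its month (at least one falls on the 29th or later, ruling out '4th Monday').
Last Monday of June 2005: 2005-06-27.
Last Monday of July 2005: 2005-07-25.
Last Monday of August 2005: 2005-08-29.

2005-06-27, 2005-07-25, 2005-08-29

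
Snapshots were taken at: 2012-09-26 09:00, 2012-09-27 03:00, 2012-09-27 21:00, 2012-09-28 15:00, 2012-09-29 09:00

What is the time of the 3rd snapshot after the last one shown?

2012-10-01 15:00

The interval is a steady 18 hours (18, 18, 18, 18).
2012-09-29 09:00 + 18 h = 2012-09-30 03:00.
2012-09-30 03:00 + 18 h = 2012-09-30 21:00.
2012-09-30 21:00 + 18 h = 2012-10-01 15:00.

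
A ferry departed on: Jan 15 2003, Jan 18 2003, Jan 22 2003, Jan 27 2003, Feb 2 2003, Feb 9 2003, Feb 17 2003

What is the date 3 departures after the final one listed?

The spacing grows by 1 each time: 3, 4, 5, 6, 7, 8 days.
Next gap: 9 days. Feb 17 2003 + 9 days = Feb 26 2003.
Next gap: 10 days. Feb 26 2003 + 10 days = Mar 8 2003.
Next gap: 11 days. Mar 8 2003 + 11 days = Mar 19 2003.

Mar 19 2003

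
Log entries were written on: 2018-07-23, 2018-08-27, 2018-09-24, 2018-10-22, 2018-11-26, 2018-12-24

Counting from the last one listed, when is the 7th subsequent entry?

2019-07-22

Gaps: 35, 28, 28, 35, 28 days — a mix of 28 and 35. Every date is a Monday.
Each is the 4th Monday of its month.
January 2019 — 4th Monday is 2019-01-28.
February 2019 — 4th Monday is 2019-02-25.
4th Monday of March 2019: 2019-03-25.
4th Monday of April 2019: 2019-04-22.
4th Monday of May 2019: 2019-05-27.
June 2019 — 4th Monday is 2019-06-24.
July 2019 — 4th Monday is 2019-07-22.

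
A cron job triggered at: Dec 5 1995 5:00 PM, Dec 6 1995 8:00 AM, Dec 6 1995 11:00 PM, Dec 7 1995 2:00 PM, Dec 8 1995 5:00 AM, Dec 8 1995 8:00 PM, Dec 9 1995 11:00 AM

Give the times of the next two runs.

Spacing: 15, 15, 15, 15, 15, 15 h — constant 15 h.
Dec 9 1995 11:00 AM + 15 h = Dec 10 1995 2:00 AM.
Dec 10 1995 2:00 AM + 15 h = Dec 10 1995 5:00 PM.

Dec 10 1995 2:00 AM, Dec 10 1995 5:00 PM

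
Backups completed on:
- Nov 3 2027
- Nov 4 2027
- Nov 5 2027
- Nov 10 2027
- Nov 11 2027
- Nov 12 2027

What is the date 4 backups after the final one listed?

The gap pattern 1, 1, 5, 1, 1 repeats every 3 events.
These are the Wednesdays, Thursdays and Fridays of each week.
The following Wednesday is Nov 17 2027.
The following Thursday is Nov 18 2027.
The following Friday is Nov 19 2027.
The following Wednesday is Nov 24 2027.

Nov 24 2027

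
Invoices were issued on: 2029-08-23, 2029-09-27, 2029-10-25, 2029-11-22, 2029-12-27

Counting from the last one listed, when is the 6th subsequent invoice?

2030-06-27

These are Thursdays at 28- or 35-day spacing (35, 28, 28, 35).
The pattern: 4th Thursday of the month.
January 2030 — 4th Thursday is 2030-01-24.
4th Thursday of February 2030: 2030-02-28.
March 2030 — 4th Thursday is 2030-03-28.
4th Thursday of April 2030: 2030-04-25.
May 2030 — 4th Thursday is 2030-05-23.
June 2030 — 4th Thursday is 2030-06-27.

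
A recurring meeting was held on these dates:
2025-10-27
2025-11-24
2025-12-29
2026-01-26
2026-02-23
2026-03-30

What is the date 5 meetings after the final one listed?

These are Mondays with 28, 35, 28, 28, 35-day gaps.
Each is the final Monday of its month — 2025-12-29 is past the 28th, so '4th Monday' doesn't fit.
April 2026 ends with Monday 2026-04-27.
Last Monday of May 2026: 2026-05-25.
Last Monday of June 2026: 2026-06-29.
July 2026 ends with Monday 2026-07-27.
Last Monday of August 2026: 2026-08-31.

2026-08-31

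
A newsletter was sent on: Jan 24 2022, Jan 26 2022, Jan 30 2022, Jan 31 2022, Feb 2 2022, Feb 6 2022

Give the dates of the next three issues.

Feb 7 2022, Feb 9 2022, Feb 13 2022

Gaps: 2, 4, 1, 2, 4 days — not constant, but cyclic with period 3.
The events fall on every Monday, Wednesday and Sunday.
Next Monday: Feb 7 2022.
The following Wednesday is Feb 9 2022.
The following Sunday is Feb 13 2022.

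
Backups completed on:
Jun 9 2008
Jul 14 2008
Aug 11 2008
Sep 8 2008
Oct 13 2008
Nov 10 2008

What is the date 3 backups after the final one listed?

Gaps: 35, 28, 28, 35, 28 days — a mix of 28 and 35. Every date is a Monday.
Each is the 2nd Monday of its month.
2nd Monday of December 2008: Dec 8 2008.
2nd Monday of January 2009: Jan 12 2009.
2nd Monday of February 2009: Feb 9 2009.

Feb 9 2009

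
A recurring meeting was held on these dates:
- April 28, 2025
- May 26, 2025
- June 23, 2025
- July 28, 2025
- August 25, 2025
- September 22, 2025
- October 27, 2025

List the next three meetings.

These are Mondays at 28- or 35-day spacing (28, 28, 35, 28, 28, 35).
The pattern: 4th Monday of the month.
4th Monday of November 2025: November 24, 2025.
4th Monday of December 2025: December 22, 2025.
4th Monday of January 2026: January 26, 2026.

November 24, 2025; December 22, 2025; January 26, 2026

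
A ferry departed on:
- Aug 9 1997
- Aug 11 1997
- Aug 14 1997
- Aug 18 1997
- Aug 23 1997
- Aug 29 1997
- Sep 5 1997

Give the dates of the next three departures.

Sep 13 1997, Sep 22 1997, Oct 2 1997

Intervals are 2, 3, 4, 5, 6, 7 days — an arithmetic progression with common difference 1.
Next gap: 8 days. Sep 5 1997 + 8 days = Sep 13 1997.
Next gap: 9 days. Sep 13 1997 + 9 days = Sep 22 1997.
Next gap: 10 days. Sep 22 1997 + 10 days = Oct 2 1997.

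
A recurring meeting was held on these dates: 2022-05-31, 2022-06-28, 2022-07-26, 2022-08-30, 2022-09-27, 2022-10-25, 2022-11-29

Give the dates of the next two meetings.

2022-12-27, 2023-01-31

Every date is a Tuesday; gaps 28, 28, 35, 28, 28, 35 days.
Each is the last Tuesday of its month (at least one falls on the 29th or later, ruling out '4th Tuesday').
December 2022 ends with Tuesday 2022-12-27.
Last Tuesday of January 2023: 2023-01-31.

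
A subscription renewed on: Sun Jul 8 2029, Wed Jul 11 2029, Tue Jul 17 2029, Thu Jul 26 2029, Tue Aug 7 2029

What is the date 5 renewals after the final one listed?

Tue Nov 20 2029

Gaps: 3, 6, 9, 12 days — each gap is 3 larger than the previous one.
Next gap: 15 days. Tue Aug 7 2029 + 15 days = Wed Aug 22 2029.
Next gap: 18 days. Wed Aug 22 2029 + 18 days = Sun Sep 9 2029.
Next gap: 21 days. Sun Sep 9 2029 + 21 days = Sun Sep 30 2029.
Next gap: 24 days. Sun Sep 30 2029 + 24 days = Wed Oct 24 2029.
Next gap: 27 days. Wed Oct 24 2029 + 27 days = Tue Nov 20 2029.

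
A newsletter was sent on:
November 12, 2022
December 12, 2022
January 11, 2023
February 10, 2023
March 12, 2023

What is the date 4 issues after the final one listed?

The spacing is 30, 30, 30, 30 days — always 30 days.
March 12, 2023 + 30 days = April 11, 2023.
April 11, 2023 + 30 days = May 11, 2023.
May 11, 2023 + 30 days = June 10, 2023.
June 10, 2023 + 30 days = July 10, 2023.

July 10, 2023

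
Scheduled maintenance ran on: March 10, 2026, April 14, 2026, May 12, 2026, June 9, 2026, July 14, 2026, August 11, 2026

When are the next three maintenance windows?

September 8, 2026; October 13, 2026; November 10, 2026

All dates are Tuesdays, 35, 28, 28, 35, 28 days apart.
Specifically, the 2nd Tuesday of each month.
2nd Tuesday of September 2026: September 8, 2026.
2nd Tuesday of October 2026: October 13, 2026.
November 2026 — 2nd Tuesday is November 10, 2026.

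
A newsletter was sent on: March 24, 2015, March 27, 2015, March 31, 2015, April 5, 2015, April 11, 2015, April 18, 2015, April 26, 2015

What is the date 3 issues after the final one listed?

May 26, 2015

The spacing grows by 1 each time: 3, 4, 5, 6, 7, 8 days.
Next gap: 9 days. April 26, 2015 + 9 days = May 5, 2015.
Next gap: 10 days. May 5, 2015 + 10 days = May 15, 2015.
Next gap: 11 days. May 15, 2015 + 11 days = May 26, 2015.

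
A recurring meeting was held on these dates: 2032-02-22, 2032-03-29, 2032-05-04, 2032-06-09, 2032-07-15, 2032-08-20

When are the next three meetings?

The spacing is 36, 36, 36, 36, 36 days — always 36 days.
2032-08-20 + 36 days = 2032-09-25.
2032-09-25 + 36 days = 2032-10-31.
2032-10-31 + 36 days = 2032-12-06.

2032-09-25, 2032-10-31, 2032-12-06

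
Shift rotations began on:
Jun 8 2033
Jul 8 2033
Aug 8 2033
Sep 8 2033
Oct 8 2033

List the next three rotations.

Nov 8 2033, Dec 8 2033, Jan 8 2034

Each date is the 8th; the gaps (30, 31, 31, 30) track the month lengths.
The rule is the 8th of each month.
November 2033: Nov 8 2033.
December 2033: Dec 8 2033.
Next: January 2034 → Jan 8 2034.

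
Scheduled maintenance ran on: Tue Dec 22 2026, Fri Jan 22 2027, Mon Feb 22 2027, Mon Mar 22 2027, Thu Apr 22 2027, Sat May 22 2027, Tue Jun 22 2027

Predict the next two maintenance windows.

Gaps: 31, 31, 28, 31, 30, 31 days — not constant. Every event is on the 22nd of the month.
Pattern: the 22nd of each month.
Next: July 2027 → Thu Jul 22 2027.
August 2027: Sun Aug 22 2027.

Thu Jul 22 2027, Sun Aug 22 2027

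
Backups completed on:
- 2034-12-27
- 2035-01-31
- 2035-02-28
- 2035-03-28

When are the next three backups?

2035-04-25, 2035-05-30, 2035-06-27

These are Wednesdays with 35, 28, 28-day gaps.
Each is the final Wednesday of its month — 2035-01-31 is past the 28th, so '4th Wednesday' doesn't fit.
April 2035 ends with Wednesday 2035-04-25.
Last Wednesday of May 2035: 2035-05-30.
Last Wednesday of June 2035: 2035-06-27.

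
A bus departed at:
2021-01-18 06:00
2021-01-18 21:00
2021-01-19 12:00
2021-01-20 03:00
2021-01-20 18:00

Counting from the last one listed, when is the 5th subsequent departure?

2021-01-23 21:00

The interval is a steady 15 hours (15, 15, 15, 15).
2021-01-20 18:00 + 15 h = 2021-01-21 09:00.
2021-01-21 09:00 + 15 h = 2021-01-22 00:00.
2021-01-22 00:00 + 15 h = 2021-01-22 15:00.
2021-01-22 15:00 + 15 h = 2021-01-23 06:00.
2021-01-23 06:00 + 15 h = 2021-01-23 21:00.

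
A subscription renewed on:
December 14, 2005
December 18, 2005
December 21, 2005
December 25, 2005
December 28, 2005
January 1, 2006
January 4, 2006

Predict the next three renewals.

January 8, 2006; January 11, 2006; January 15, 2006

Every event lands on a Wednesday or Sunday (gaps cycle 4, 3, 4, 3, 4, 3).
So the schedule is: every Wednesday and Sunday.
The following Sunday is January 8, 2006.
The following Wednesday is January 11, 2006.
Next Sunday: January 15, 2006.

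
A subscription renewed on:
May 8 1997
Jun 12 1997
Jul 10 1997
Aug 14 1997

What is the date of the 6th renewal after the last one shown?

Feb 12 1998

Gaps: 35, 28, 35 days — a mix of 28 and 35. Every date is a Thursday.
Each is the 2nd Thursday of its month.
2nd Thursday of September 1997: Sep 11 1997.
October 1997 — 2nd Thursday is Oct 9 1997.
November 1997 — 2nd Thursday is Nov 13 1997.
December 1997 — 2nd Thursday is Dec 11 1997.
January 1998 — 2nd Thursday is Jan 8 1998.
2nd Thursday of February 1998: Feb 12 1998.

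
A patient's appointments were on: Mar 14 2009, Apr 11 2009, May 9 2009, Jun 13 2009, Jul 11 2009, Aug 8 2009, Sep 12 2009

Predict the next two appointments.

Oct 10 2009, Nov 14 2009

Gaps: 28, 28, 35, 28, 28, 35 days — a mix of 28 and 35. Every date is a Saturday.
Each is the 2nd Saturday of its month.
2nd Saturday of October 2009: Oct 10 2009.
2nd Saturday of November 2009: Nov 14 2009.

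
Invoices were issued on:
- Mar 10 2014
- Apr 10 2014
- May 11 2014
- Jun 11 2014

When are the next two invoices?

The spacing is 31, 31, 31 days — always 31 days.
Jun 11 2014 + 31 days = Jul 12 2014.
Jul 12 2014 + 31 days = Aug 12 2014.

Jul 12 2014, Aug 12 2014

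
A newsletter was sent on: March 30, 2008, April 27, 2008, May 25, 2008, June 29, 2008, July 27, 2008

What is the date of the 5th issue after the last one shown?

These are Sundays with 28, 28, 35, 28-day gaps.
Each is the final Sunday of its month — March 30, 2008 is past the 28th, so '4th Sunday' doesn't fit.
Last Sunday of August 2008: August 31, 2008.
September 2008 ends with Sunday September 28, 2008.
October 2008 ends with Sunday October 26, 2008.
Last Sunday of November 2008: November 30, 2008.
Last Sunday of December 2008: December 28, 2008.

December 28, 2008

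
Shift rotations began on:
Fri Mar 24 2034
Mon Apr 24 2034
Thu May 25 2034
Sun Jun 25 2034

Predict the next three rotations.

The spacing is 31, 31, 31 days — always 31 days.
Sun Jun 25 2034 + 31 days = Wed Jul 26 2034.
Wed Jul 26 2034 + 31 days = Sat Aug 26 2034.
Sat Aug 26 2034 + 31 days = Tue Sep 26 2034.

Wed Jul 26 2034, Sat Aug 26 2034, Tue Sep 26 2034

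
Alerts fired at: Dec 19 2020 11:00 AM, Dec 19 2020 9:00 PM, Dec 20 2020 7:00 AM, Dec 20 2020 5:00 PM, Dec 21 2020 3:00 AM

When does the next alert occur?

Spacing: 10, 10, 10, 10 h — constant 10 h.
Dec 21 2020 3:00 AM + 10 h = Dec 21 2020 1:00 PM.

Dec 21 2020 1:00 PM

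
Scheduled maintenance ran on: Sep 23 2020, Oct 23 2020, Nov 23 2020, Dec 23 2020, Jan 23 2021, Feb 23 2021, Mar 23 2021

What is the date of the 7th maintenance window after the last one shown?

Gaps: 30, 31, 30, 31, 31, 28 days — not constant. Every event is on the 23rd of the month.
Pattern: the 23rd of each month.
April 2021: Apr 23 2021.
Next: May 2021 → May 23 2021.
June 2021: Jun 23 2021.
July 2021: Jul 23 2021.
Next: August 2021 → Aug 23 2021.
September 2021: Sep 23 2021.
October 2021: Oct 23 2021.

Oct 23 2021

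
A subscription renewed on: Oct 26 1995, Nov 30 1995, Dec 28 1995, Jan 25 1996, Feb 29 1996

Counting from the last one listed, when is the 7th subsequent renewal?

All Thursdays; the gaps (35, 28, 28, 35) vary with month length.
This is the last Thursday of each month.
Last Thursday of March 1996: Mar 28 1996.
Last Thursday of April 1996: Apr 25 1996.
Last Thursday of May 1996: May 30 1996.
June 1996 ends with Thursday Jun 27 1996.
Last Thursday of July 1996: Jul 25 1996.
August 1996 ends with Thursday Aug 29 1996.
September 1996 ends with Thursday Sep 26 1996.

Sep 26 1996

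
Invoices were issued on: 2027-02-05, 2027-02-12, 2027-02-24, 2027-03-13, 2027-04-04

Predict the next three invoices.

2027-05-01, 2027-06-02, 2027-07-09

Intervals are 7, 12, 17, 22 days — an arithmetic progression with common difference 5.
Next gap: 27 days. 2027-04-04 + 27 days = 2027-05-01.
Next gap: 32 days. 2027-05-01 + 32 days = 2027-06-02.
Next gap: 37 days. 2027-06-02 + 37 days = 2027-07-09.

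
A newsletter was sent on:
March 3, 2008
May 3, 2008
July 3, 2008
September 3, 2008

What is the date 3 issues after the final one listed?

March 3, 2009

The day-of-month is always 3 (61, 61, 62 days between events).
So this recurs on the 3rd of every 2 months.
November 2008: November 3, 2008.
Next: January 2009 → January 3, 2009.
Next: March 2009 → March 3, 2009.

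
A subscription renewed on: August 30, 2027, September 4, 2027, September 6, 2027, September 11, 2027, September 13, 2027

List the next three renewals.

September 18, 2027; September 20, 2027; September 25, 2027

The gap pattern 5, 2, 5, 2 repeats every 2 events.
These are the Mondays and Saturdays of each week.
Next Saturday: September 18, 2027.
Next Monday: September 20, 2027.
Next Saturday: September 25, 2027.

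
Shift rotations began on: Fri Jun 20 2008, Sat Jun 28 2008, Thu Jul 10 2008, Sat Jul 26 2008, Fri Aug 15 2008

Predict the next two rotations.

Mon Sep 8 2008, Mon Oct 6 2008

Intervals are 8, 12, 16, 20 days — an arithmetic progression with common difference 4.
Next gap: 24 days. Fri Aug 15 2008 + 24 days = Mon Sep 8 2008.
Next gap: 28 days. Mon Sep 8 2008 + 28 days = Mon Oct 6 2008.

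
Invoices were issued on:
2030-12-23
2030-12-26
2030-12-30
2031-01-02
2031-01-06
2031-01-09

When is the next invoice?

2031-01-13

Gaps: 3, 4, 3, 4, 3 days — not constant, but cyclic with period 2.
The events fall on every Monday and Thursday.
Next Monday: 2031-01-13.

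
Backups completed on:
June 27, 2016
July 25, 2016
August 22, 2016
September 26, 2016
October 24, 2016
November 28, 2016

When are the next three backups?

All dates are Mondays, 28, 28, 35, 28, 35 days apart.
Specifically, the 4th Monday of each month.
4th Monday of December 2016: December 26, 2016.
January 2017 — 4th Monday is January 23, 2017.
4th Monday of February 2017: February 27, 2017.

December 26, 2016; January 23, 2017; February 27, 2017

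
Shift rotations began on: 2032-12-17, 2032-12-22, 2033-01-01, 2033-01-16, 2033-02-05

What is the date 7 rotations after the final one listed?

2033-11-12

The spacing grows by 5 each time: 5, 10, 15, 20 days.
Next gap: 25 days. 2033-02-05 + 25 days = 2033-03-02.
Next gap: 30 days. 2033-03-02 + 30 days = 2033-04-01.
Next gap: 35 days. 2033-04-01 + 35 days = 2033-05-06.
Next gap: 40 days. 2033-05-06 + 40 days = 2033-06-15.
Next gap: 45 days. 2033-06-15 + 45 days = 2033-07-30.
Next gap: 50 days. 2033-07-30 + 50 days = 2033-09-18.
Next gap: 55 days. 2033-09-18 + 55 days = 2033-11-12.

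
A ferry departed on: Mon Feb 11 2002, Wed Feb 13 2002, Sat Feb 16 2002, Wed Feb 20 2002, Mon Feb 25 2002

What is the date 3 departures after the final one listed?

Gaps: 2, 3, 4, 5 days — each gap is 1 larger than the previous one.
Next gap: 6 days. Mon Feb 25 2002 + 6 days = Sun Mar 3 2002.
Next gap: 7 days. Sun Mar 3 2002 + 7 days = Sun Mar 10 2002.
Next gap: 8 days. Sun Mar 10 2002 + 8 days = Mon Mar 18 2002.

Mon Mar 18 2002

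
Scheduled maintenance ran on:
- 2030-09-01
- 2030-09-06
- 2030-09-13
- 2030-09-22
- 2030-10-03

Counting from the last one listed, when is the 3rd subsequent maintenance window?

The spacing grows by 2 each time: 5, 7, 9, 11 days.
Next gap: 13 days. 2030-10-03 + 13 days = 2030-10-16.
Next gap: 15 days. 2030-10-16 + 15 days = 2030-10-31.
Next gap: 17 days. 2030-10-31 + 17 days = 2030-11-17.

2030-11-17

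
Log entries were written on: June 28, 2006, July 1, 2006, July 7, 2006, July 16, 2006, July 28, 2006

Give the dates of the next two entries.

August 12, 2006; August 30, 2006

Intervals are 3, 6, 9, 12 days — an arithmetic progression with common difference 3.
Next gap: 15 days. July 28, 2006 + 15 days = August 12, 2006.
Next gap: 18 days. August 12, 2006 + 18 days = August 30, 2006.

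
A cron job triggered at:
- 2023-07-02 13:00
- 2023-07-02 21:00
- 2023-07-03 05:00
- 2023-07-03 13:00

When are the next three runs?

2023-07-03 21:00, 2023-07-04 05:00, 2023-07-04 13:00

The interval is a steady 8 hours (8, 8, 8).
2023-07-03 13:00 + 8 h = 2023-07-03 21:00.
2023-07-03 21:00 + 8 h = 2023-07-04 05:00.
2023-07-04 05:00 + 8 h = 2023-07-04 13:00.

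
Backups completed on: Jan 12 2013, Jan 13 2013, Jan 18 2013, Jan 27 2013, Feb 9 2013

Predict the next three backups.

Feb 26 2013, Mar 19 2013, Apr 13 2013

Gaps: 1, 5, 9, 13 days — each gap is 4 larger than the previous one.
Next gap: 17 days. Feb 9 2013 + 17 days = Feb 26 2013.
Next gap: 21 days. Feb 26 2013 + 21 days = Mar 19 2013.
Next gap: 25 days. Mar 19 2013 + 25 days = Apr 13 2013.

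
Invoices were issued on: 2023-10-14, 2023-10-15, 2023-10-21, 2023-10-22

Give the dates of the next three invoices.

2023-10-28, 2023-10-29, 2023-11-04

The gap pattern 1, 6, 1 repeats every 2 events.
These are the Saturdays and Sundays of each week.
The following Saturday is 2023-10-28.
The following Sunday is 2023-10-29.
The following Saturday is 2023-11-04.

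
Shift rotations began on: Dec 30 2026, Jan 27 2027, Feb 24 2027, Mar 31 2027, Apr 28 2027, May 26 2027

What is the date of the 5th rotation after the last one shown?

Oct 27 2027

All Wednesdays; the gaps (28, 28, 35, 28, 28) vary with month length.
This is the last Wednesday of each month.
June 2027 ends with Wednesday Jun 30 2027.
Last Wednesday of July 2027: Jul 28 2027.
August 2027 ends with Wednesday Aug 25 2027.
Last Wednesday of September 2027: Sep 29 2027.
Last Wednesday of October 2027: Oct 27 2027.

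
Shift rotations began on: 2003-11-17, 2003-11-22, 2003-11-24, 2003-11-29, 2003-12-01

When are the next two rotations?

Every event lands on a Monday or Saturday (gaps cycle 5, 2, 5, 2).
So the schedule is: every Monday and Saturday.
Next Saturday: 2003-12-06.
Next Monday: 2003-12-08.

2003-12-06, 2003-12-08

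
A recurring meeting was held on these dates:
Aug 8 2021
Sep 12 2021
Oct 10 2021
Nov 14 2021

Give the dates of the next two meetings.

These are Sundays at 28- or 35-day spacing (35, 28, 35).
The pattern: 2nd Sunday of the month.
2nd Sunday of December 2021: Dec 12 2021.
January 2022 — 2nd Sunday is Jan 9 2022.

Dec 12 2021, Jan 9 2022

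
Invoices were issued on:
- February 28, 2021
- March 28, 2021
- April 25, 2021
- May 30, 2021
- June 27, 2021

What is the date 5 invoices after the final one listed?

November 28, 2021

These are Sundays with 28, 28, 35, 28-day gaps.
Each is the final Sunday of its month — May 30, 2021 is past the 28th, so '4th Sunday' doesn't fit.
July 2021 ends with Sunday July 25, 2021.
August 2021 ends with Sunday August 29, 2021.
September 2021 ends with Sunday September 26, 2021.
Last Sunday of October 2021: October 31, 2021.
Last Sunday of November 2021: November 28, 2021.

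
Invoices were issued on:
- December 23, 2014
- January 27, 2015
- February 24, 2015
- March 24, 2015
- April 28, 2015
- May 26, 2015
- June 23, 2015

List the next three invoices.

All dates are Tuesdays, 35, 28, 28, 35, 28, 28 days apart.
Specifically, the 4th Tuesday of each month.
4th Tuesday of July 2015: July 28, 2015.
4th Tuesday of August 2015: August 25, 2015.
September 2015 — 4th Tuesday is September 22, 2015.

July 28, 2015; August 25, 2015; September 22, 2015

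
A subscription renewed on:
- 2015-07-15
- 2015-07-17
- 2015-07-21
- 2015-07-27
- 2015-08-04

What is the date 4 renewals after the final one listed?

The spacing grows by 2 each time: 2, 4, 6, 8 days.
Next gap: 10 days. 2015-08-04 + 10 days = 2015-08-14.
Next gap: 12 days. 2015-08-14 + 12 days = 2015-08-26.
Next gap: 14 days. 2015-08-26 + 14 days = 2015-09-09.
Next gap: 16 days. 2015-09-09 + 16 days = 2015-09-25.

2015-09-25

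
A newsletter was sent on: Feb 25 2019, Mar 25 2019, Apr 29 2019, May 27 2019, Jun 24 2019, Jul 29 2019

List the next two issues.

These are Mondays with 28, 35, 28, 28, 35-day gaps.
Each is the final Monday of its month — Apr 29 2019 is past the 28th, so '4th Monday' doesn't fit.
August 2019 ends with Monday Aug 26 2019.
Last Monday of September 2019: Sep 30 2019.

Aug 26 2019, Sep 30 2019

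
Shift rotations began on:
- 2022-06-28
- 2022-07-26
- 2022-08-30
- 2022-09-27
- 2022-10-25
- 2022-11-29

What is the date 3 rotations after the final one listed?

2023-02-28

These are Tuesdays with 28, 35, 28, 28, 35-day gaps.
Each is the final Tuesday of its month — 2022-08-30 is past the 28th, so '4th Tuesday' doesn't fit.
December 2022 ends with Tuesday 2022-12-27.
January 2023 ends with Tuesday 2023-01-31.
February 2023 ends with Tuesday 2023-02-28.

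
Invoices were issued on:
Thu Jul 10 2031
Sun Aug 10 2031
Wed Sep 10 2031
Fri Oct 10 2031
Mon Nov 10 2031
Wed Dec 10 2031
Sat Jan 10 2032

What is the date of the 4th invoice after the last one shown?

Gaps: 31, 31, 30, 31, 30, 31 days — not constant. Every event is on the 10th of the month.
Pattern: the 10th of each month.
Next: February 2032 → Tue Feb 10 2032.
March 2032: Wed Mar 10 2032.
April 2032: Sat Apr 10 2032.
May 2032: Mon May 10 2032.

Mon May 10 2032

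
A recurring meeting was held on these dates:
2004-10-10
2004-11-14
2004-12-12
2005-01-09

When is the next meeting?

2005-02-13

All dates are Sundays, 35, 28, 28 days apart.
Specifically, the 2nd Sunday of each month.
2nd Sunday of February 2005: 2005-02-13.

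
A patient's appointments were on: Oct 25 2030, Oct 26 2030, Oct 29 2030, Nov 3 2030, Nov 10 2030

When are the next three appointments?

Nov 19 2030, Nov 30 2030, Dec 13 2030

Gaps: 1, 3, 5, 7 days — each gap is 2 larger than the previous one.
Next gap: 9 days. Nov 10 2030 + 9 days = Nov 19 2030.
Next gap: 11 days. Nov 19 2030 + 11 days = Nov 30 2030.
Next gap: 13 days. Nov 30 2030 + 13 days = Dec 13 2030.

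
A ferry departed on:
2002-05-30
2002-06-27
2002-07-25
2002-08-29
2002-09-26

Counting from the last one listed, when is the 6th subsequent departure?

All Thursdays; the gaps (28, 28, 35, 28) vary with month length.
This is the last Thursday of each month.
October 2002 ends with Thursday 2002-10-31.
November 2002 ends with Thursday 2002-11-28.
Last Thursday of December 2002: 2002-12-26.
January 2003 ends with Thursday 2003-01-30.
February 2003 ends with Thursday 2003-02-27.
March 2003 ends with Thursday 2003-03-27.

2003-03-27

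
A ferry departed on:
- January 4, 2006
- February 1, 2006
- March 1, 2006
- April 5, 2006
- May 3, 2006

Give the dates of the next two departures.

June 7, 2006; July 5, 2006

All dates are Wednesdays, 28, 28, 35, 28 days apart.
Specifically, the 1st Wednesday of each month.
June 2006 — 1st Wednesday is June 7, 2006.
1st Wednesday of July 2006: July 5, 2006.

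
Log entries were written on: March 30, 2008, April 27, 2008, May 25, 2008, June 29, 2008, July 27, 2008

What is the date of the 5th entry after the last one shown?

These are Sundays with 28, 28, 35, 28-day gaps.
Each is the final Sunday of its month — March 30, 2008 is past the 28th, so '4th Sunday' doesn't fit.
August 2008 ends with Sunday August 31, 2008.
Last Sunday of September 2008: September 28, 2008.
October 2008 ends with Sunday October 26, 2008.
November 2008 ends with Sunday November 30, 2008.
December 2008 ends with Sunday December 28, 2008.

December 28, 2008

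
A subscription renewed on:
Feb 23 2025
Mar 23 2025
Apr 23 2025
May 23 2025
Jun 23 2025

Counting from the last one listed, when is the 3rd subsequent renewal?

Each date is the 23rd; the gaps (28, 31, 30, 31) track the month lengths.
The rule is the 23rd of each month.
July 2025: Jul 23 2025.
Next: August 2025 → Aug 23 2025.
Next: September 2025 → Sep 23 2025.

Sep 23 2025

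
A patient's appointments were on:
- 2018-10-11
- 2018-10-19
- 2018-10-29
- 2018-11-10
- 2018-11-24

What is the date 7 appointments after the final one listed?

2019-04-27

The spacing grows by 2 each time: 8, 10, 12, 14 days.
Next gap: 16 days. 2018-11-24 + 16 days = 2018-12-10.
Next gap: 18 days. 2018-12-10 + 18 days = 2018-12-28.
Next gap: 20 days. 2018-12-28 + 20 days = 2019-01-17.
Next gap: 22 days. 2019-01-17 + 22 days = 2019-02-08.
Next gap: 24 days. 2019-02-08 + 24 days = 2019-03-04.
Next gap: 26 days. 2019-03-04 + 26 days = 2019-03-30.
Next gap: 28 days. 2019-03-30 + 28 days = 2019-04-27.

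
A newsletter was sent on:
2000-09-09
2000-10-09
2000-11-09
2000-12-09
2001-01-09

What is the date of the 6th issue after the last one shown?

Gaps: 30, 31, 30, 31 days — not constant. Every event is on the 9th of the month.
Pattern: the 9th of each month.
February 2001: 2001-02-09.
March 2001: 2001-03-09.
Next: April 2001 → 2001-04-09.
May 2001: 2001-05-09.
June 2001: 2001-06-09.
Next: July 2001 → 2001-07-09.

2001-07-09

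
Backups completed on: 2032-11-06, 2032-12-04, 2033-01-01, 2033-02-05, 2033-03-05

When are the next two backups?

2033-04-02, 2033-05-07

These are Saturdays at 28- or 35-day spacing (28, 28, 35, 28).
The pattern: 1st Saturday of the month.
1st Saturday of April 2033: 2033-04-02.
1st Saturday of May 2033: 2033-05-07.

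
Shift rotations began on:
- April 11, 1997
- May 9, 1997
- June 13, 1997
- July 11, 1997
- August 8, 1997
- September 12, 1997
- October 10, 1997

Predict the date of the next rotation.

These are Fridays at 28- or 35-day spacing (28, 35, 28, 28, 35, 28).
The pattern: 2nd Friday of the month.
2nd Friday of November 1997: November 14, 1997.

November 14, 1997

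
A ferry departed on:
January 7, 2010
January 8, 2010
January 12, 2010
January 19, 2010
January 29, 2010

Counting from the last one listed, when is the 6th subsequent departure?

June 1, 2010

Gaps: 1, 4, 7, 10 days — each gap is 3 larger than the previous one.
Next gap: 13 days. January 29, 2010 + 13 days = February 11, 2010.
Next gap: 16 days. February 11, 2010 + 16 days = February 27, 2010.
Next gap: 19 days. February 27, 2010 + 19 days = March 18, 2010.
Next gap: 22 days. March 18, 2010 + 22 days = April 9, 2010.
Next gap: 25 days. April 9, 2010 + 25 days = May 4, 2010.
Next gap: 28 days. May 4, 2010 + 28 days = June 1, 2010.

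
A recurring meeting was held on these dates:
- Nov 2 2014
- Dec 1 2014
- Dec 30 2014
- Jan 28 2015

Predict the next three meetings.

The spacing is 29, 29, 29 days — always 29 days.
Jan 28 2015 + 29 days = Feb 26 2015.
Feb 26 2015 + 29 days = Mar 27 2015.
Mar 27 2015 + 29 days = Apr 25 2015.

Feb 26 2015, Mar 27 2015, Apr 25 2015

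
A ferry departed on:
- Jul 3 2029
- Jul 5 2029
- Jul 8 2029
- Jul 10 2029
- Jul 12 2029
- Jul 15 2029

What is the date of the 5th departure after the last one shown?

Every event lands on a Tuesday or Thursday or Sunday (gaps cycle 2, 3, 2, 2, 3).
So the schedule is: every Tuesday, Thursday and Sunday.
The following Tuesday is Jul 17 2029.
The following Thursday is Jul 19 2029.
Next Sunday: Jul 22 2029.
Next Tuesday: Jul 24 2029.
Next Thursday: Jul 26 2029.

Jul 26 2029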